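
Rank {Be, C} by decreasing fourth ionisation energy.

IE_4 is the cost of taking one more electron from the +3 cation: Be³⁺ is already 1 electron into the core; C³⁺ still has 1 valence electron.
Pulling an electron out of a noble-gas core costs far more than removing a remaining valence electron, so Be sits at the high end of IE_4.
Tabulated IE_4 (kJ/mol): Be 21007, C 6223.
Putting it together, IE_4: C < Be.

Be > C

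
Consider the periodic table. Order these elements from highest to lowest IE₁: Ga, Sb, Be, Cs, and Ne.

Ne > Be > Sb > Ga > Cs

Be is in period 2, group 2; Ne is in period 2, group 18; Ga is in period 4, group 13; Sb is in period 5, group 15; Cs is in period 6, group 1.
IE₁ increases left→right with effective nuclear charge and decreases top→bottom as the valence shell moves farther out.
These span different periods and groups, so the two trends combine.
Ga > Cs: both effects reinforce here, so Ga is clearly the higher of the two.
Sb > Ga: the two effects oppose for this pair; the across-period effect wins (831 vs 579 kJ/mol).
Be > Sb: period and group pull opposite ways; the down-group shift dominates (900 vs 831 kJ/mol).
Ne > Be: Ne lies to the right of Be in period 2, so the across-period effect alone puts Ne higher.
Tabulated first ionization energy (kJ/mol): Be 900, Ne 2081, Ga 579, Sb 831, Cs 376.
So from highest to lowest: Ne > Be > Sb > Ga > Cs.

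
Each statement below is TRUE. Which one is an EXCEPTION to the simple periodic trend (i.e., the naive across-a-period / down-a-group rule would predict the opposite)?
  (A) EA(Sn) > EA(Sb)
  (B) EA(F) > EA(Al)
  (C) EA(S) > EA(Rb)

(A)

The general trend: electron affinity increases across a period and decreases down a group.
(A) Sn (period 5, group 14) vs Sb (period 5, group 15): the stated order contradicts the simple trend.
(B) F (period 2, group 17) vs Al (period 3, group 13): the stated order agrees with the simple trend.
(C) S (period 3, group 16) vs Rb (period 5, group 1): the stated order agrees with the simple trend.
The exception is (A): adding an electron to Sb's half-filled 5p³ is unfavourable, so Sn has the more exothermic EA.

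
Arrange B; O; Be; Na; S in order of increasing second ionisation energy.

After 1 electron has been removed, what remains? B⁺ still has 2 valence electrons; O⁺ still has 5 valence electrons; Be⁺ still has 1 valence electron; Na⁺ is the bare [Ne] core; S⁺ still has 5 valence electrons.
Breaking into a closed-shell core is much more expensive than removing a leftover valence electron — Na has the largest IE_2 here.
Valence configurations: B⁺ [He]2s², O⁺ [He]2s²2p³, Be⁺ [He]2s¹, S⁺ [Ne]3s²3p³.
Tabulated IE_2 (kJ/mol): B 2427, O 3388, Be 1757, Na 4562, S 2252.
Overall IE_2 order: Be < S < B < O < Na.

Be < S < B < O < Na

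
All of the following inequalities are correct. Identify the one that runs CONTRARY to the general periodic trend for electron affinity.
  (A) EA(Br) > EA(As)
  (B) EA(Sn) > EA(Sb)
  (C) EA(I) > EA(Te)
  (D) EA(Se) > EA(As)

The general trend: electron affinity increases across a period and decreases down a group.
(A) Br (period 4, group 17) vs As (period 4, group 15): the stated order agrees with the simple trend.
(B) Sn (period 5, group 14) vs Sb (period 5, group 15): the stated order contradicts the simple trend.
(C) I (period 5, group 17) vs Te (period 5, group 16): the stated order agrees with the simple trend.
(D) Se (period 4, group 16) vs As (period 4, group 15): the stated order agrees with the simple trend.
The exception is (B): adding an electron to Sb's half-filled 5p³ is unfavourable, so Sn has the more exothermic EA.

(B)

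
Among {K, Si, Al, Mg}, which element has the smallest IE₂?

Mg

After 1 electron has been removed, what remains? K⁺ is the bare [Ar] core; Si⁺ still has 3 valence electrons; Al⁺ still has 2 valence electrons; Mg⁺ still has 1 valence electron.
Pulling an electron out of a noble-gas core costs far more than removing a remaining valence electron, so K sits at the high end of IE_2.
Valence configurations: Si⁺ [Ne]3s²3p¹, Al⁺ [Ne]3s², Mg⁺ [Ne]3s¹.
Si⁺ loses a lone 3p electron whereas Al⁺ must break into a filled 3s² pair, so IE_2(Al) > IE_2(Si) even though Si has the higher nuclear charge.
Approximate IE_2 values (kJ/mol): K 3052, Si 1577, Al 1817, Mg 1451.
Overall IE_2 order: Mg < Si < Al < K.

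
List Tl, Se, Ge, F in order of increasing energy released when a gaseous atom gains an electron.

Tl < Ge < Se < F

F is in period 2, group 17; Ge is in period 4, group 14; Se is in period 4, group 16; Tl is in period 6, group 13.
EA tends to increase across a period and decrease down a group, though the pattern is less regular than for IE or radius.
These span different periods and groups, so the two trends combine.
Ge > Tl: both effects reinforce here, so Ge is clearly the higher of the two.
Se > Ge: Se lies to the right of Ge in period 4, so the across-period effect alone puts Se higher.
F > Se: relative to Se, both the across-period and down-group shifts push F's electron affinity up.
Tabulated electron affinity (kJ/mol): F 328, Ge 119, Se 195, Tl 19.
So from lowest to highest: Tl < Ge < Se < F.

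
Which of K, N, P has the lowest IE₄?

P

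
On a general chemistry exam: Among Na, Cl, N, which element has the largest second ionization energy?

Na

The second ionization energy removes an electron from the +1 ion. For each element: Na⁺ is the bare [Ne] core; Cl⁺ still has 6 valence electrons; N⁺ still has 4 valence electrons.
Breaking into a closed-shell core is much more expensive than removing a leftover valence electron — Na has the largest IE_2 here.
Valence configurations: Cl⁺ [Ne]3s²3p⁴, N⁺ [He]2s²2p².
Tabulated IE_2 (kJ/mol): Na 4562, Cl 2298, N 2856.
Putting it together, IE_2: Cl < N < Na.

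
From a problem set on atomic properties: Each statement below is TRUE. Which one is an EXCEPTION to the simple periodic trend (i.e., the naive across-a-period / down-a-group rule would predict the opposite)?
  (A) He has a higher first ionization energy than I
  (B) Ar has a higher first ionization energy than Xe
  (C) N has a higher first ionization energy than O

The general trend: first ionization energy increases across a period and decreases down a group.
(A) He (period 1, group 18) vs I (period 5, group 17): the stated order agrees with the simple trend.
(B) Ar (period 3, group 18) vs Xe (period 5, group 18): the stated order agrees with the simple trend.
(C) N (period 2, group 15) vs O (period 2, group 16): the stated order contradicts the simple trend.
The exception is (C): pairing an electron in O's 2p⁴ costs repulsion energy, so O ionizes more easily than half-filled N (2p³).

(C)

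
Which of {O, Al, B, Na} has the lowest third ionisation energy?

After 2 electrons have been removed, what remains? O²⁺ still has 4 valence electrons; Al²⁺ still has 1 valence electron; B²⁺ still has 1 valence electron; Na²⁺ is already 1 electron into the core.
Breaking into a closed-shell core is much more expensive than removing a leftover valence electron — Na has the largest IE_3 here.
Valence configurations: O²⁺ [He]2s²2p², Al²⁺ [Ne]3s¹, B²⁺ [He]2s¹.
The numbers (kJ/mol): O 5300, Al 2745, B 3660, Na 6910.
Hence IE_3: Al < B < O < Na.

Al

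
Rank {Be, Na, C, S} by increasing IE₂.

Be, S, C, Na

IE_2 is the cost of taking one more electron from the +1 cation: Be⁺ still has 1 valence electron; Na⁺ is the bare [Ne] core; C⁺ still has 3 valence electrons; S⁺ still has 5 valence electrons.
Pulling an electron out of a noble-gas core costs far more than removing a remaining valence electron, so Na sits at the high end of IE_2.
Valence configurations: Be⁺ [He]2s¹, C⁺ [He]2s²2p¹, S⁺ [Ne]3s²3p³.
The numbers (kJ/mol): Be 1757, Na 4562, C 2353, S 2252.
Putting it together, IE_2: Be < S < C < Na.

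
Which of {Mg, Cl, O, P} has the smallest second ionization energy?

After 1 electron has been removed, what remains? Mg⁺ still has 1 valence electron; Cl⁺ still has 6 valence electrons; O⁺ still has 5 valence electrons; P⁺ still has 4 valence electrons.
All are still removing valence electrons, so compare the +1 ions as you would atoms: IE_2 generally rises across a period (higher Z_eff) and falls down a group (larger shell), subject to the usual subshell exceptions.
Valence configurations: Mg⁺ [Ne]3s¹, Cl⁺ [Ne]3s²3p⁴, O⁺ [He]2s²2p³, P⁺ [Ne]3s²3p².
The numbers (kJ/mol): Mg 1451, Cl 2298, O 3388, P 1907.
Putting it together, IE_2: Mg < P < Cl < O.

Mg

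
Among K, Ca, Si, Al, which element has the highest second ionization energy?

K

After 1 electron has been removed, what remains? K⁺ is the bare [Ar] core; Ca⁺ still has 1 valence electron; Si⁺ still has 3 valence electrons; Al⁺ still has 2 valence electrons.
Core electrons are held far more tightly than valence electrons, so K tops the IE_2 order.
Valence configurations: Ca⁺ [Ar]4s¹, Si⁺ [Ne]3s²3p¹, Al⁺ [Ne]3s².
Si⁺ loses a lone 3p electron whereas Al⁺ must break into a filled 3s² pair, so IE_2(Al) > IE_2(Si) even though Si has the higher nuclear charge.
Tabulated IE_2 (kJ/mol): K 3052, Ca 1145, Si 1577, Al 1817.
Overall IE_2 order: Ca < Si < Al < K.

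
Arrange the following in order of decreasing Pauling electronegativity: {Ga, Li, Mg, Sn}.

Li is in period 2, group 1; Mg is in period 3, group 2; Ga is in period 4, group 13; Sn is in period 5, group 14.
Smaller atoms with higher effective nuclear charge are more electronegative.
These sit on a diagonal, where the across-period and down-group effects partly cancel.
Mg > Li: period and group pull opposite ways; the across-period shift dominates (1.31 vs 0.98).
Ga > Mg: the two effects oppose for this pair; the across-period effect wins (1.81 vs 1.31).
Sn > Ga: period and group pull opposite ways; the across-period shift dominates (1.96 vs 1.81).
Approximate values (Pauling): Li 0.98, Mg 1.31, Ga 1.81, Sn 1.96.
So from highest to lowest: Sn > Ga > Mg > Li.

Sn, Ga, Mg, Li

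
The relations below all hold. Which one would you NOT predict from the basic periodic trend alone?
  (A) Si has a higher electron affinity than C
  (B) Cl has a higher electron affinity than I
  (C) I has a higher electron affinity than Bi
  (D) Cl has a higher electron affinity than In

The general trend: electron affinity increases across a period and decreases down a group.
(A) Si (period 3, group 14) vs C (period 2, group 14): the stated order contradicts the simple trend.
(B) Cl (period 3, group 17) vs I (period 5, group 17): the stated order agrees with the simple trend.
(C) I (period 5, group 17) vs Bi (period 6, group 15): the stated order agrees with the simple trend.
(D) Cl (period 3, group 17) vs In (period 5, group 13): the stated order agrees with the simple trend.
The exception is (A): Si's larger, more diffuse 3p orbitals accept an added electron slightly more readily than C's compact 2p.

(A)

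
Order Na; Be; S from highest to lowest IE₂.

The second ionization energy removes an electron from the +1 ion. For each element: Na⁺ is the bare [Ne] core; Be⁺ still has 1 valence electron; S⁺ still has 5 valence electrons.
Core electrons are held far more tightly than valence electrons, so Na tops the IE_2 order.
Valence configurations: Be⁺ [He]2s¹, S⁺ [Ne]3s²3p³.
The numbers (kJ/mol): Na 4562, Be 1757, S 2252.
So the second ionization energies run Be < S < Na.

Na > S > Be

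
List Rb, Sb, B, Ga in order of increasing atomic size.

B is in period 2, group 13; Ga is in period 4, group 13; Rb is in period 5, group 1; Sb is in period 5, group 15.
Atomic radius shrinks across a period as nuclear charge pulls the same shell inward, and grows down a group as new shells are added.
Here both period and group differ, so the two effects have to be weighed against each other.
Ga > B: they share group 13; the group trend gives Ga the larger value.
Sb > Ga: period and group pull opposite ways; the down-group shift dominates (140 vs 124 pm).
Rb > Sb: Rb lies to the left of Sb in period 5, so the across-period effect alone puts Rb larger.
Tabulated atomic radius (pm): B 85, Ga 124, Rb 210, Sb 140.
So from smallest to largest: B < Ga < Sb < Rb.

B < Ga < Sb < Rb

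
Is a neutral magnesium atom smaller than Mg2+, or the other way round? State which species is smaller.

Forming Mg2+ removes 2 electrons from Mg. Fewer electrons for the same nuclear charge means less shielding and a higher Z_eff on the remaining electrons, and for main-group metals the entire outer shell is lost.
A cation is smaller than its parent atom: Mg2+ < Mg.

Mg2+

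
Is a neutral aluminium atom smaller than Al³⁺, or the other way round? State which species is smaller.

Al³⁺

Forming Al³⁺ removes 3 electrons from Al. Fewer electrons for the same nuclear charge means less shielding and a higher Z_eff on the remaining electrons, and for main-group metals the entire outer shell is lost.
A cation is smaller than its parent atom: Al³⁺ < Al.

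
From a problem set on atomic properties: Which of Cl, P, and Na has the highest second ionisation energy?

Consider each +1 ion: Cl⁺ still has 6 valence electrons; P⁺ still has 4 valence electrons; Na⁺ is the bare [Ne] core.
Core electrons are held far more tightly than valence electrons, so Na tops the IE_2 order.
Valence configurations: Cl⁺ [Ne]3s²3p⁴, P⁺ [Ne]3s²3p².
The numbers (kJ/mol): Cl 2298, P 1907, Na 4562.
So the second ionization energies run P < Cl < Na.

Na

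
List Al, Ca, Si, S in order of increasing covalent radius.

Al is in period 3, group 13; Si is in period 3, group 14; S is in period 3, group 16; Ca is in period 4, group 2.
Moving right in a period, electrons are added to the same shell under a stronger nuclear pull, so atoms get smaller; moving down, a new shell is opened and atoms get larger.
Neither a single period nor a single group — weigh both effects.
Si > S: both are in period 3; the period trend gives Si the larger value.
Al > Si: both are in period 3; the period trend gives Al the larger value.
Ca > Al: relative to Al, both the across-period and down-group shifts push Ca's atomic radius up.
Tabulated atomic radius (pm): Al 126, Si 116, S 103, Ca 171.
So from smallest to largest: S < Si < Al < Ca.

S < Si < Al < Ca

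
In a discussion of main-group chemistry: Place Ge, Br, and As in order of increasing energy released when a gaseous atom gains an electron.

Ge is in period 4, group 14; As is in period 4, group 15; Br is in period 4, group 17.
Adding an electron releases more energy for atoms nearer the top right (short of the noble gases).
All lie in period 4; the across-period trend (electron affinity increases left to right) applies, with the exception below.
Note the exception: Ge has a higher electron affinity than As, contrary to the simple trend — adding an electron to As's half-filled 4p³ is unfavourable, so Ge (4p²) has the more exothermic EA.
Approximate values (kJ/mol): Ge 119, As 78, Br 325.
So from lowest to highest: As < Ge < Br.

As < Ge < Br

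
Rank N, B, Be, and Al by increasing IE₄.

N < Al < Be < B

Consider each +3 ion: N³⁺ still has 2 valence electrons; B³⁺ is the bare [He] core; Be³⁺ is already 1 electron into the core; Al³⁺ is the bare [Ne] core.
Pulling an electron out of a noble-gas core costs far more than removing a remaining valence electron, so Al, Be and B sit at the high end of IE_4.
The numbers (kJ/mol): N 7475, B 25026, Be 21007, Al 11577.
Overall IE_4 order: N < Al < Be < B.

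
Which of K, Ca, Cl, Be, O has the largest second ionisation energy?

O

IE_2 is the cost of taking one more electron from the +1 cation: K⁺ is the bare [Ar] core; Ca⁺ still has 1 valence electron; Cl⁺ still has 6 valence electrons; Be⁺ still has 1 valence electron; O⁺ still has 5 valence electrons.
Usually core removal costs more than valence removal, but here the competition is close: a tightly held n=2 valence electron can cost more to remove than an n=3 core electron, so the actual values have to decide it.
Valence configurations: Ca⁺ [Ar]4s¹, Cl⁺ [Ne]3s²3p⁴, Be⁺ [He]2s¹, O⁺ [He]2s²2p³.
Approximate IE_2 values (kJ/mol): K 3052, Ca 1145, Cl 2298, Be 1757, O 3388.
So the second ionization energies run Ca < Be < Cl < K < O.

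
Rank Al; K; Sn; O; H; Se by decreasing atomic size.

K > Sn > Al > Se > O > H

H is in period 1, group 1; O is in period 2, group 16; Al is in period 3, group 13; K is in period 4, group 1; Se is in period 4, group 16; Sn is in period 5, group 14.
Moving right in a period, electrons are added to the same shell under a stronger nuclear pull, so atoms get smaller; moving down, a new shell is opened and atoms get larger.
Here both period and group differ, so the two effects have to be weighed against each other.
O > H: period and group pull opposite ways; the down-group shift dominates (63 vs 32 pm).
Se > O: they share group 16; the group trend gives Se the larger value.
Al > Se: the two effects oppose for this pair; the across-period effect wins (126 vs 116 pm).
Sn > Al: period and group pull opposite ways; the down-group shift dominates (140 vs 126 pm).
K > Sn: period and group pull opposite ways; the across-period shift dominates (196 vs 140 pm).
Approximate values (pm): H 32, O 63, Al 126, K 196, Se 116, Sn 140.
So from largest to smallest: K > Sn > Al > Se > O > H.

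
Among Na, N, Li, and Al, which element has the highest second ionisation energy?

Li

IE_2 is the cost of taking one more electron from the +1 cation: Na⁺ is the bare [Ne] core; N⁺ still has 4 valence electrons; Li⁺ is the bare [He] core; Al⁺ still has 2 valence electrons.
Pulling an electron out of a noble-gas core costs far more than removing a remaining valence electron, so Na and Li sit at the high end of IE_2.
Valence configurations: N⁺ [He]2s²2p², Al⁺ [Ne]3s².
Tabulated IE_2 (kJ/mol): Na 4562, N 2856, Li 7298, Al 1817.
So the second ionization energies run Al < N < Na < Li.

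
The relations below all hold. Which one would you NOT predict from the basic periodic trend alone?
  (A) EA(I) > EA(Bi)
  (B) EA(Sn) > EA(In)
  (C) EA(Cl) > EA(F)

(C)

The general trend: electron affinity increases across a period and decreases down a group.
(A) I (period 5, group 17) vs Bi (period 6, group 15): the stated order agrees with the simple trend.
(B) Sn (period 5, group 14) vs In (period 5, group 13): the stated order agrees with the simple trend.
(C) Cl (period 3, group 17) vs F (period 2, group 17): the stated order contradicts the simple trend.
The exception is (C): F's small 2p subshell makes the incoming electron feel strong e⁻–e⁻ repulsion, so Cl actually releases more energy on gaining an electron.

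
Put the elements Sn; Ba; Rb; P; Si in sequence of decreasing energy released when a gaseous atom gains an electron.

Si is in period 3, group 14; P is in period 3, group 15; Rb is in period 5, group 1; Sn is in period 5, group 14; Ba is in period 6, group 2.
EA tends to increase across a period and decrease down a group, though the pattern is less regular than for IE or radius.
These span different periods and groups, so the two trends combine.
Rb > Ba: the two effects oppose for this pair; the down-group effect wins (47 vs 14 kJ/mol).
P > Rb: both effects reinforce here, so P is clearly the higher of the two.
Sn > P: this pair runs against the simple trend — see the exception note.
Si > Sn: Si sits above Sn in group 14, so the down-group effect alone puts Si higher.
Note the exception: Sn has a higher electron affinity than P, contrary to the simple trend — adding an electron to P's half-filled np³ subshell costs electron-pairing energy.
Note the exception: Si has a higher electron affinity than P, contrary to the simple trend — adding an electron to P's half-filled 3p³ is unfavourable, so Si (3p²) has the more exothermic EA.
Tabulated electron affinity (kJ/mol): Si 134, P 72, Rb 47, Sn 107, Ba 14.
So from highest to lowest: Si > Sn > P > Rb > Ba.

Si, Sn, P, Rb, Ba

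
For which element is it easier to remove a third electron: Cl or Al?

Al

Consider each +2 ion: Cl²⁺ still has 5 valence electrons; Al²⁺ still has 1 valence electron.
All are still removing valence electrons, so compare the +2 ions as you would atoms: IE_3 generally rises across a period (higher Z_eff) and falls down a group (larger shell), subject to the usual subshell exceptions.
Valence configurations: Cl²⁺ [Ne]3s²3p³, Al²⁺ [Ne]3s¹.
The numbers (kJ/mol): Cl 3822, Al 2745.
Hence IE_3: Al < Cl.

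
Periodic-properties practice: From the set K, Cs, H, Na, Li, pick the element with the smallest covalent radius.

H is in period 1, group 1; Li is in period 2, group 1; Na is in period 3, group 1; K is in period 4, group 1; Cs is in period 6, group 1.
Across a period the added protons contract the valence shell; down a group each new principal shell makes the atom larger.
All are in group 1, so atomic radius increases down the group.
The smallest covalent radius among these belongs to H.

H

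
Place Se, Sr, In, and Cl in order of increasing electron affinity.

Cl is in period 3, group 17; Se is in period 4, group 16; Sr is in period 5, group 2; In is in period 5, group 13.
EA tends to increase across a period and decrease down a group, though the pattern is less regular than for IE or radius.
Here both period and group differ, so the two effects have to be weighed against each other.
In > Sr: both are in period 5; the period trend gives In the larger value.
Se > In: both effects reinforce here, so Se is clearly the higher of the two.
Cl > Se: both effects reinforce here, so Cl is clearly the higher of the two.
Tabulated electron affinity (kJ/mol): Cl 349, Se 195, Sr 5, In 29.
So from lowest to highest: Sr < In < Se < Cl.

Sr < In < Se < Cl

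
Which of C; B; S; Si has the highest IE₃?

The third ionization energy removes an electron from the +2 ion. For each element: C²⁺ still has 2 valence electrons; B²⁺ still has 1 valence electron; S²⁺ still has 4 valence electrons; Si²⁺ still has 2 valence electrons.
All are still removing valence electrons, so compare the +2 ions as you would atoms: IE_3 generally rises across a period (higher Z_eff) and falls down a group (larger shell), subject to the usual subshell exceptions.
Valence configurations: C²⁺ [He]2s², B²⁺ [He]2s¹, S²⁺ [Ne]3s²3p², Si²⁺ [Ne]3s².
Tabulated IE_3 (kJ/mol): C 4620, B 3660, S 3357, Si 3232.
So the third ionization energies run Si < S < B < C.

C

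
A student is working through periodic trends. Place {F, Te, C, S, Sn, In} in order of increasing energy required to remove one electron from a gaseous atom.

Across a period the outer electron is held more tightly (higher IE₁); down a group it sits in a higher shell, more shielded, and comes off more easily.
Neither a single period nor a single group — weigh both effects.
Sn > In: Sn lies to the right of In in period 5, so the across-period effect alone puts Sn higher.
Te > Sn: Te lies to the right of Sn in period 5, so the across-period effect alone puts Te higher.
S > Te: they share group 16; the group trend gives S the larger value.
C > S: period and group pull opposite ways; the down-group shift dominates (1086 vs 1000 kJ/mol).
F > C: both are in period 2; the period trend gives F the larger value.
Approximate values (kJ/mol): C 1086, F 1681, S 1000, In 558, Sn 709, Te 869.
So from lowest to highest: In < Sn < Te < S < C < F.

In < Sn < Te < S < C < F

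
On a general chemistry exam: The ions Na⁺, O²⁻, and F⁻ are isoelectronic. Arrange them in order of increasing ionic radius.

Na⁺ < F⁻ < O²⁻

All of these have 10 electrons, so size is governed by nuclear charge alone: the more protons, the stronger the pull on the same electron cloud, and the smaller the ion.
Nuclear charges: Na⁺ (Z=11), F⁻ (Z=9), O²⁻ (Z=8).
Smallest to largest: Na⁺ < F⁻ < O²⁻.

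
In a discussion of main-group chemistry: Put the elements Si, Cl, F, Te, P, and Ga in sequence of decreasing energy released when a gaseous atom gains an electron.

Cl, F, Te, Si, P, Ga

F is in period 2, group 17; Si is in period 3, group 14; P is in period 3, group 15; Cl is in period 3, group 17; Ga is in period 4, group 13; Te is in period 5, group 16.
Electron affinity generally becomes more exothermic across a period toward the halogens and less exothermic down a group.
Neither a single period nor a single group — weigh both effects.
P > Ga: relative to Ga, both the across-period and down-group shifts push P's electron affinity up.
Si > P: this pair runs against the simple trend — see the exception note.
Te > Si: the two effects oppose for this pair; the across-period effect wins (190 vs 134 kJ/mol).
F > Te: relative to Te, both the across-period and down-group shifts push F's electron affinity up.
Cl > F: this pair runs against the simple trend — see the exception note.
Note the exception: Si has a higher electron affinity than P, contrary to the simple trend — adding an electron to P's half-filled 3p³ is unfavourable, so Si (3p²) has the more exothermic EA.
Note the exception: Cl has a higher electron affinity than F, contrary to the simple trend — F's small 2p subshell makes the incoming electron feel strong e⁻–e⁻ repulsion, so Cl actually releases more energy on gaining an electron.
Tabulated electron affinity (kJ/mol): F 328, Si 134, P 72, Cl 349, Ga 29, Te 190.
So from highest to lowest: Cl > F > Te > Si > P > Ga.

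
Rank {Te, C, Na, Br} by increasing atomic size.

Radius decreases left→right (rising Z_eff, same n) and increases top→bottom (higher n).
Neither a single period nor a single group — weigh both effects.
Br > C: period and group pull opposite ways; the down-group shift dominates (114 vs 75 pm).
Te > Br: both effects reinforce here, so Te is clearly the larger of the two.
Na > Te: the two effects oppose for this pair; the across-period effect wins (155 vs 136 pm).
For reference (pm): C 75, Na 155, Br 114, Te 136.
So from smallest to largest: C < Br < Te < Na.

C < Br < Te < Na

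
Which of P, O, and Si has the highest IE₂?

O

Consider each +1 ion: P⁺ still has 4 valence electrons; O⁺ still has 5 valence electrons; Si⁺ still has 3 valence electrons.
All are still removing valence electrons, so compare the +1 ions as you would atoms: IE_2 generally rises across a period (higher Z_eff) and falls down a group (larger shell), subject to the usual subshell exceptions.
Valence configurations: P⁺ [Ne]3s²3p², O⁺ [He]2s²2p³, Si⁺ [Ne]3s²3p¹.
The numbers (kJ/mol): P 1907, O 3388, Si 1577.
Putting it together, IE_2: Si < P < O.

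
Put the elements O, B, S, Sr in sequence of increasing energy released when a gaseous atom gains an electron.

Sr < B < O < S

B is in period 2, group 13; O is in period 2, group 16; S is in period 3, group 16; Sr is in period 5, group 2.
Electron affinity generally becomes more exothermic across a period toward the halogens and less exothermic down a group.
These span different periods and groups, so the two trends combine.
B > Sr: relative to Sr, both the across-period and down-group shifts push B's electron affinity up.
O > B: O lies to the right of B in period 2, so the across-period effect alone puts O higher.
S > O: this pair runs against the simple trend — see the exception note.
Note the exception: S has a higher electron affinity than O, contrary to the simple trend — the compact 2p subshell of O repels the added electron more than S's larger 3p does.
Tabulated electron affinity (kJ/mol): B 27, O 141, S 200, Sr 5.
So from lowest to highest: Sr < B < O < S.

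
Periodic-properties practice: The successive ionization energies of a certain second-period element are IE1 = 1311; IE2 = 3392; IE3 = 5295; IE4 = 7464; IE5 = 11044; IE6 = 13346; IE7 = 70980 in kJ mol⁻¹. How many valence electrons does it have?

Look for the largest jump between consecutive ionization energies: IE7/IE6 ≈ 5.3, far larger than any earlier ratio.
That jump marks the point where a core electron is being removed. So the atom has 6 valence electrons.

6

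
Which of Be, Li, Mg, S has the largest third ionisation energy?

Be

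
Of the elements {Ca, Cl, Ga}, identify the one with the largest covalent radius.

Cl is in period 3, group 17; Ca is in period 4, group 2; Ga is in period 4, group 13.
Moving right in a period, electrons are added to the same shell under a stronger nuclear pull, so atoms get smaller; moving down, a new shell is opened and atoms get larger.
Neither a single period nor a single group — weigh both effects.
Ga > Cl: both effects reinforce here, so Ga is clearly the larger of the two.
Ca > Ga: both are in period 4; the period trend gives Ca the larger value.
For reference (pm): Cl 99, Ca 171, Ga 124.
The largest covalent radius among these belongs to Ca.

Ca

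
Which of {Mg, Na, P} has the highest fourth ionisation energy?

Mg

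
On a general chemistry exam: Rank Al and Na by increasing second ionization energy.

Al < Na

IE_2 is the cost of taking one more electron from the +1 cation: Al⁺ still has 2 valence electrons; Na⁺ is the bare [Ne] core.
Breaking into a closed-shell core is much more expensive than removing a leftover valence electron — Na has the largest IE_2 here.
The numbers (kJ/mol): Al 1817, Na 4562.
Putting it together, IE_2: Al < Na.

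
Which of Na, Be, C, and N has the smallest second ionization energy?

Consider each +1 ion: Na⁺ is the bare [Ne] core; Be⁺ still has 1 valence electron; C⁺ still has 3 valence electrons; N⁺ still has 4 valence electrons.
Breaking into a closed-shell core is much more expensive than removing a leftover valence electron — Na has the largest IE_2 here.
Valence configurations: Be⁺ [He]2s¹, C⁺ [He]2s²2p¹, N⁺ [He]2s²2p².
The numbers (kJ/mol): Na 4562, Be 1757, C 2353, N 2856.
Putting it together, IE_2: Be < C < N < Na.

Be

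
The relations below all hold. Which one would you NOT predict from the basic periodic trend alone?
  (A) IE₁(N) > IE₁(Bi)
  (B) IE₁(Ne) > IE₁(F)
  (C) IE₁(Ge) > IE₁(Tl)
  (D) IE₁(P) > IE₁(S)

(D)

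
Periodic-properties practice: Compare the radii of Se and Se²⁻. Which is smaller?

Se

Forming Se²⁻ adds 2 electrons to Se. More electron–electron repulsion in the same shell, with unchanged nuclear charge, lets the cloud expand.
An anion is larger than its parent atom: Se²⁻ > Se.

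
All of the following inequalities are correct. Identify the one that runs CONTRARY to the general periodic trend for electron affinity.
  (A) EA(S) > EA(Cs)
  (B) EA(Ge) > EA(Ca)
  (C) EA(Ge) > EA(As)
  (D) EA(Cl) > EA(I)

(C)

The general trend: electron affinity increases across a period and decreases down a group.
(A) S (period 3, group 16) vs Cs (period 6, group 1): the stated order agrees with the simple trend.
(B) Ge (period 4, group 14) vs Ca (period 4, group 2): the stated order agrees with the simple trend.
(C) Ge (period 4, group 14) vs As (period 4, group 15): the stated order contradicts the simple trend.
(D) Cl (period 3, group 17) vs I (period 5, group 17): the stated order agrees with the simple trend.
The exception is (C): adding an electron to As's half-filled 4p³ is unfavourable, so Ge (4p²) has the more exothermic EA.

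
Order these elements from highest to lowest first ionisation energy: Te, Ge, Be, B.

Be, Te, B, Ge

Be is in period 2, group 2; B is in period 2, group 13; Ge is in period 4, group 14; Te is in period 5, group 16.
First ionization energy rises across a period (greater Z_eff holds electrons more tightly) and falls down a group (valence electrons are farther from the nucleus).
Neither a single period nor a single group — weigh both effects.
B > Ge: the two effects oppose for this pair; the down-group effect wins (801 vs 762 kJ/mol).
Te > B: period and group pull opposite ways; the across-period shift dominates (869 vs 801 kJ/mol).
Be > Te: period and group pull opposite ways; the down-group shift dominates (900 vs 869 kJ/mol).
Note the exception: Be has a higher first ionization energy than B, contrary to the simple trend — removing B's lone 2p electron is easier than breaking Be's filled 2s².
Approximate values (kJ/mol): Be 900, B 801, Ge 762, Te 869.
So from highest to lowest: Be > Te > B > Ge.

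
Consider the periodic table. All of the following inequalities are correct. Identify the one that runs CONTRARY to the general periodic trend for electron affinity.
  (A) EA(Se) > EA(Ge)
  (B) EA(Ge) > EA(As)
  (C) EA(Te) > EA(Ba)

The general trend: electron affinity increases across a period and decreases down a group.
(A) Se (period 4, group 16) vs Ge (period 4, group 14): the stated order agrees with the simple trend.
(B) Ge (period 4, group 14) vs As (period 4, group 15): the stated order contradicts the simple trend.
(C) Te (period 5, group 16) vs Ba (period 6, group 2): the stated order agrees with the simple trend.
The exception is (B): adding an electron to As's half-filled 4p³ is unfavourable, so Ge (4p²) has the more exothermic EA.

(B)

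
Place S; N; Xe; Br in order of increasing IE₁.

Removing the outermost electron gets harder across a period and easier down a group.
These sit on a diagonal, where the across-period and down-group effects partly cancel.
Br > S: the two effects oppose for this pair; the across-period effect wins (1140 vs 1000 kJ/mol).
Xe > Br: period and group pull opposite ways; the across-period shift dominates (1170 vs 1140 kJ/mol).
N > Xe: the two effects oppose for this pair; the down-group effect wins (1402 vs 1170 kJ/mol).
Approximate values (kJ/mol): N 1402, S 1000, Br 1140, Xe 1170.
So from lowest to highest: S < Br < Xe < N.

S < Br < Xe < N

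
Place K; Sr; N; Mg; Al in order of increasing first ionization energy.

K < Sr < Al < Mg < N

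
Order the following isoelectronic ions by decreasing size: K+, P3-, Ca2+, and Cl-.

P3- > Cl- > K+ > Ca2+

All of these have 18 electrons, so size is governed by nuclear charge alone: the more protons, the stronger the pull on the same electron cloud, and the smaller the ion.
Nuclear charges: Ca2+ (Z=20), K+ (Z=19), Cl- (Z=17), P3- (Z=15).
Largest to smallest: P3- > Cl- > K+ > Ca2+.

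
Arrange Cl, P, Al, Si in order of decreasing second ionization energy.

Cl > P > Al > Si

IE_2 is the cost of taking one more electron from the +1 cation: Cl⁺ still has 6 valence electrons; P⁺ still has 4 valence electrons; Al⁺ still has 2 valence electrons; Si⁺ still has 3 valence electrons.
All are still removing valence electrons, so compare the +1 ions as you would atoms: IE_2 generally rises across a period (higher Z_eff) and falls down a group (larger shell), subject to the usual subshell exceptions.
Valence configurations: Cl⁺ [Ne]3s²3p⁴, P⁺ [Ne]3s²3p², Al⁺ [Ne]3s², Si⁺ [Ne]3s²3p¹.
Si⁺ loses a lone 3p electron whereas Al⁺ must break into a filled 3s² pair, so IE_2(Al) > IE_2(Si) even though Si has the higher nuclear charge.
The numbers (kJ/mol): Cl 2298, P 1907, Al 1817, Si 1577.
Hence IE_2: Si < Al < P < Cl.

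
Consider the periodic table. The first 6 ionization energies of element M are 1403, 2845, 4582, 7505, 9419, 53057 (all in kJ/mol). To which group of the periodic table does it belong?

Group 15

Look for the largest jump between consecutive ionization energies: IE6/IE5 ≈ 5.6, far larger than any earlier ratio.
That jump marks the point where a core electron is being removed. So the atom has 5 valence electrons.
A main-group element with 5 valence electrons is in group 15.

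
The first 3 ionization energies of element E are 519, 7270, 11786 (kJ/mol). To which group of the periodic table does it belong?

Look for the largest jump between consecutive ionization energies: IE2/IE1 ≈ 14.0, far larger than any earlier ratio.
That jump marks the point where a core electron is being removed. So the atom has 1 valence electron.
A main-group element with 1 valence electron is in group 1.

Group 1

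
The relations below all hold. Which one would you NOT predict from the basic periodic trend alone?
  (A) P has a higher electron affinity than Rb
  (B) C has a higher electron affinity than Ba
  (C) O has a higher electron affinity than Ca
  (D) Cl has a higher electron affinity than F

The general trend: electron affinity increases across a period and decreases down a group.
(A) P (period 3, group 15) vs Rb (period 5, group 1): the stated order agrees with the simple trend.
(B) C (period 2, group 14) vs Ba (period 6, group 2): the stated order agrees with the simple trend.
(C) O (period 2, group 16) vs Ca (period 4, group 2): the stated order agrees with the simple trend.
(D) Cl (period 3, group 17) vs F (period 2, group 17): the stated order contradicts the simple trend.
The exception is (D): F's small 2p subshell makes the incoming electron feel strong e⁻–e⁻ repulsion, so Cl actually releases more energy on gaining an electron.

(D)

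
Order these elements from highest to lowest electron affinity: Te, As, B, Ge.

Te > Ge > As > B

Adding an electron releases more energy for atoms nearer the top right (short of the noble gases).
These span different periods and groups, so the two trends combine.
As > B: period and group pull opposite ways; the across-period shift dominates (78 vs 27 kJ/mol).
Ge > As: this pair runs against the simple trend — see the exception note.
Te > Ge: period and group pull opposite ways; the across-period shift dominates (190 vs 119 kJ/mol).
Note the exception: Ge has a higher electron affinity than As, contrary to the simple trend — adding an electron to As's half-filled 4p³ is unfavourable, so Ge (4p²) has the more exothermic EA.
Approximate values (kJ/mol): B 27, Ge 119, As 78, Te 190.
So from highest to lowest: Te > Ge > As > B.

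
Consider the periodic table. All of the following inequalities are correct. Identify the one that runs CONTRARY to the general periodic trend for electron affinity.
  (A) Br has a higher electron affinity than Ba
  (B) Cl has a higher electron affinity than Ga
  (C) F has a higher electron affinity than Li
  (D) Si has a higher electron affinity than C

(D)

The general trend: electron affinity increases across a period and decreases down a group.
(A) Br (period 4, group 17) vs Ba (period 6, group 2): the stated order agrees with the simple trend.
(B) Cl (period 3, group 17) vs Ga (period 4, group 13): the stated order agrees with the simple trend.
(C) F (period 2, group 17) vs Li (period 2, group 1): the stated order agrees with the simple trend.
(D) Si (period 3, group 14) vs C (period 2, group 14): the stated order contradicts the simple trend.
The exception is (D): Si's larger, more diffuse 3p orbitals accept an added electron slightly more readily than C's compact 2p.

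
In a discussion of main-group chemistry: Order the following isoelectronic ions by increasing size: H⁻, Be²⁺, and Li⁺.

All of these have 2 electrons, so size is governed by nuclear charge alone: the more protons, the stronger the pull on the same electron cloud, and the smaller the ion.
Nuclear charges: Be²⁺ (Z=4), Li⁺ (Z=3), H⁻ (Z=1).
Smallest to largest: Be²⁺ < Li⁺ < H⁻.

Be²⁺, Li⁺, H⁻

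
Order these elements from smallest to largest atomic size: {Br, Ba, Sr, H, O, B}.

H < O < B < Br < Sr < Ba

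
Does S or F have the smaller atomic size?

F

F is in period 2, group 17; S is in period 3, group 16.
Across a period the added protons contract the valence shell; down a group each new principal shell makes the atom larger.
Here both period and group differ, so the two effects have to be weighed against each other.
S > F: relative to F, both the across-period and down-group shifts push S's atomic radius up.
Approximate values (pm): F 64, S 103.
So F has the smaller atomic size (F < S).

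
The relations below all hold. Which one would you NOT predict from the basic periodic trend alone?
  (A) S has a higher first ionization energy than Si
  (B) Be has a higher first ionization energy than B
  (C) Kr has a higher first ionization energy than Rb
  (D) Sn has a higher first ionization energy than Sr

(B)

The general trend: first ionization energy increases across a period and decreases down a group.
(A) S (period 3, group 16) vs Si (period 3, group 14): the stated order agrees with the simple trend.
(B) Be (period 2, group 2) vs B (period 2, group 13): the stated order contradicts the simple trend.
(C) Kr (period 4, group 18) vs Rb (period 5, group 1): the stated order agrees with the simple trend.
(D) Sn (period 5, group 14) vs Sr (period 5, group 2): the stated order agrees with the simple trend.
The exception is (B): removing B's lone 2p electron is easier than breaking Be's filled 2s².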